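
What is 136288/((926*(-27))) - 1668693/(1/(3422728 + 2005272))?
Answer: -113229877715672144/12501 ≈ -9.0577e+12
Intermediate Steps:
136288/((926*(-27))) - 1668693/(1/(3422728 + 2005272)) = 136288/(-25002) - 1668693/(1/5428000) = 136288*(-1/25002) - 1668693/1/5428000 = -68144/12501 - 1668693*5428000 = -68144/12501 - 9057665604000 = -113229877715672144/12501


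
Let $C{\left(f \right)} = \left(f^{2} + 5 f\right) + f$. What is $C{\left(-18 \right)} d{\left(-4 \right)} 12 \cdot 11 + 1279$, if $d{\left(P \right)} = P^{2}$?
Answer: $457471$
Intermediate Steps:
$C{\left(f \right)} = f^{2} + 6 f$
$C{\left(-18 \right)} d{\left(-4 \right)} 12 \cdot 11 + 1279 = - 18 \left(6 - 18\right) \left(-4\right)^{2} \cdot 12 \cdot 11 + 1279 = \left(-18\right) \left(-12\right) 16 \cdot 12 \cdot 11 + 1279 = 216 \cdot 192 \cdot 11 + 1279 = 216 \cdot 2112 + 1279 = 456192 + 1279 = 457471$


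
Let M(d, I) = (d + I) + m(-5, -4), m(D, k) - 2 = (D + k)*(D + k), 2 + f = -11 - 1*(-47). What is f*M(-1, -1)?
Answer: 2754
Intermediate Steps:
f = 34 (f = -2 + (-11 - 1*(-47)) = -2 + (-11 + 47) = -2 + 36 = 34)
m(D, k) = 2 + (D + k)**2 (m(D, k) = 2 + (D + k)*(D + k) = 2 + (D + k)**2)
M(d, I) = 83 + I + d (M(d, I) = (d + I) + (2 + (-5 - 4)**2) = (I + d) + (2 + (-9)**2) = (I + d) + (2 + 81) = (I + d) + 83 = 83 + I + d)
f*M(-1, -1) = 34*(83 - 1 - 1) = 34*81 = 2754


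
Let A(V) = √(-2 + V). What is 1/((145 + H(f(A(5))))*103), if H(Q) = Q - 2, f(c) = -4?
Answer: 1/14317 ≈ 6.9847e-5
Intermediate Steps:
H(Q) = -2 + Q
1/((145 + H(f(A(5))))*103) = 1/((145 + (-2 - 4))*103) = 1/((145 - 6)*103) = 1/(139*103) = 1/14317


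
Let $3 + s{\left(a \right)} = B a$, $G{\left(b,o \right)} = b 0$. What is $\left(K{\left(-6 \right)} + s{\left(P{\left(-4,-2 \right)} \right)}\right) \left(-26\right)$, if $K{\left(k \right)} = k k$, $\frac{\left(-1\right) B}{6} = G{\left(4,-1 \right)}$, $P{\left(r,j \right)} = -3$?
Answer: $-858$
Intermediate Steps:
$G{\left(b,o \right)} = 0$
$B = 0$ ($B = \left(-6\right) 0 = 0$)
$K{\left(k \right)} = k^{2}$
$s{\left(a \right)} = -3$ ($s{\left(a \right)} = -3 + 0 a = -3 + 0 = -3$)
$\left(K{\left(-6 \right)} + s{\left(P{\left(-4,-2 \right)} \right)}\right) \left(-26\right) = \left(\left(-6\right)^{2} - 3\right) \left(-26\right) = \left(36 - 3\right) \left(-26\right) = 33 \left(-26\right) = -858$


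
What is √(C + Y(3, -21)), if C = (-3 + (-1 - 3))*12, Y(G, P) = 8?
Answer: 2*I*√19 ≈ 8.7178*I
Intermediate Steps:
C = -84 (C = (-3 - 4)*12 = -7*12 = -84)
√(C + Y(3, -21)) = √(-84 + 8) = √(-76) = 2*I*√19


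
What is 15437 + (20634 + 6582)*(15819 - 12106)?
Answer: 101068445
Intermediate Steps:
15437 + (20634 + 6582)*(15819 - 12106) = 15437 + 27216*3713 = 15437 + 101053008 = 101068445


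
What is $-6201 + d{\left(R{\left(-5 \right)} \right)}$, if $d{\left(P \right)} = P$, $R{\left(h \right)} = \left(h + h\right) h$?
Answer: $-6151$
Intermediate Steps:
$R{\left(h \right)} = 2 h^{2}$ ($R{\left(h \right)} = 2 h h = 2 h^{2}$)
$-6201 + d{\left(R{\left(-5 \right)} \right)} = -6201 + 2 \left(-5\right)^{2} = -6201 + 2 \cdot 25 = -6201 + 50 = -6151$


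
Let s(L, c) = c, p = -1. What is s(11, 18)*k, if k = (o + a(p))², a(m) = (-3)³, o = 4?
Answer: 9522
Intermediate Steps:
a(m) = -27
k = 529 (k = (4 - 27)² = (-23)² = 529)
s(11, 18)*k = 18*529 = 9522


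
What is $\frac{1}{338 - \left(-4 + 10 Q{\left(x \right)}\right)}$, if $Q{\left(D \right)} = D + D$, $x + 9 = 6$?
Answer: $\frac{1}{402} \approx 0.0024876$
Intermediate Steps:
$x = -3$ ($x = -9 + 6 = -3$)
$Q{\left(D \right)} = 2 D$
$\frac{1}{338 - \left(-4 + 10 Q{\left(x \right)}\right)} = \frac{1}{338 - \left(-4 + 10 \cdot 2 \left(-3\right)\right)} = \frac{1}{338 + \left(\left(-10\right) \left(-6\right) + 4\right)} = \frac{1}{338 + \left(60 + 4\right)} = \frac{1}{338 + 64} = \frac{1}{402}$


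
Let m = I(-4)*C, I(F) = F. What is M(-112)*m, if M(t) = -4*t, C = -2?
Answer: 3584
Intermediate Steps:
m = 8 (m = -4*(-2) = 8)
M(-112)*m = -4*(-112)*8 = 448*8 = 3584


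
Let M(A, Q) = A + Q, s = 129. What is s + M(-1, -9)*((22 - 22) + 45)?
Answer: -321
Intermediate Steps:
s + M(-1, -9)*((22 - 22) + 45) = 129 + (-1 - 9)*((22 - 22) + 45) = 129 - 10*(0 + 45) = 129 - 10*45 = 129 - 450 = -321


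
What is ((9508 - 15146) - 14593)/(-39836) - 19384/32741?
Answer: -109797853/1304270476 ≈ -0.084183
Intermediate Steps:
((9508 - 15146) - 14593)/(-39836) - 19384/32741 = (-5638 - 14593)*(-1/39836) - 19384*1/32741 = -20231*(-1/39836) - 19384/32741 = 20231/39836 - 19384/32741 = -109797853/1304270476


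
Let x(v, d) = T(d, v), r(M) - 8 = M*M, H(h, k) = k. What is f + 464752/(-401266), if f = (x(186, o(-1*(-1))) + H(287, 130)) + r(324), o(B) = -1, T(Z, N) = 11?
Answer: 21091311749/200633 ≈ 1.0512e+5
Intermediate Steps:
r(M) = 8 + M**2 (r(M) = 8 + M*M = 8 + M**2)
x(v, d) = 11
f = 105125 (f = (11 + 130) + (8 + 324**2) = 141 + (8 + 104976) = 141 + 104984 = 105125)
f + 464752/(-401266) = 105125 + 464752/(-401266) = 105125 + 464752*(-1/401266) = 105125 - 232376/200633 = 21091311749/200633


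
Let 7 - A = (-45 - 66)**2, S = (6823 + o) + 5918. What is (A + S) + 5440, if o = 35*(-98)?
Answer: 2437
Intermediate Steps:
o = -3430
S = 9311 (S = (6823 - 3430) + 5918 = 3393 + 5918 = 9311)
A = -12314 (A = 7 - (-45 - 66)**2 = 7 - 1*(-111)**2 = 7 - 1*12321 = 7 - 12321 = -12314)
(A + S) + 5440 = (-12314 + 9311) + 5440 = -3003 + 5440 = 2437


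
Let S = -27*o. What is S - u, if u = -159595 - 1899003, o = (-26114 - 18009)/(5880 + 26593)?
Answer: 66850044175/32473 ≈ 2.0586e+6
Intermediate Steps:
o = -44123/32473 ≈ -1.3588
u = -2058598
S = 1191321/32473 (S = -27*(-44123/32473) = 1191321/32473 ≈ 36.687)
S - u = 1191321/32473 - 1*(-2058598) = 1191321/32473 + 2058598 = 66850044175/32473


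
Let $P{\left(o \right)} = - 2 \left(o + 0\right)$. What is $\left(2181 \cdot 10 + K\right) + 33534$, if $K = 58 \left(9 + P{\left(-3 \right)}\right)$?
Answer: $56214$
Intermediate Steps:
$P{\left(o \right)} = - 2 o$
$K = 870$ ($K = 58 \left(9 - -6\right) = 58 \left(9 + 6\right) = 58 \cdot 15 = 870$)
$\left(2181 \cdot 10 + K\right) + 33534 = \left(2181 \cdot 10 + 870\right) + 33534 = \left(21810 + 870\right) + 33534 = 22680 + 33534 = 56214$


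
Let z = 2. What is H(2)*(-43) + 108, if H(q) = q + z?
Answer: -64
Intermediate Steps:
H(q) = 2 + q (H(q) = q + 2 = 2 + q)
H(2)*(-43) + 108 = (2 + 2)*(-43) + 108 = 4*(-43) + 108 = -172 + 108 = -64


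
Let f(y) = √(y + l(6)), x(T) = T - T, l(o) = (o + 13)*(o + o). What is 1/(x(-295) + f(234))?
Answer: √462/462 ≈ 0.046524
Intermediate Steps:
l(o) = 2*o*(13 + o) (l(o) = (13 + o)*(2*o) = 2*o*(13 + o))
x(T) = 0
f(y) = √(228 + y) (f(y) = √(y + 2*6*(13 + 6)) = √(y + 2*6*19) = √(y + 228) = √(228 + y))
1/(x(-295) + f(234)) = 1/(0 + √(228 + 234)) = 1/(0 + √462) = 1/(√462) = √462/462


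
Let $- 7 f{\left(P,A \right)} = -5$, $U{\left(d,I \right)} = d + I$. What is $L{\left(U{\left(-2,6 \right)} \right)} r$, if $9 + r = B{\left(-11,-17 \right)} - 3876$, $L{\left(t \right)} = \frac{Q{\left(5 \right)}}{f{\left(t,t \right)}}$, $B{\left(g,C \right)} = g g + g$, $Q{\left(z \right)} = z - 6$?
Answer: $5285$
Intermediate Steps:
$U{\left(d,I \right)} = I + d$
$f{\left(P,A \right)} = \frac{5}{7}$ ($f{\left(P,A \right)} = \left(- \frac{1}{7}\right) \left(-5\right) = \frac{5}{7}$)
$Q{\left(z \right)} = -6 + z$ ($Q{\left(z \right)} = z - 6 = -6 + z$)
$B{\left(g,C \right)} = g + g^{2}$ ($B{\left(g,C \right)} = g^{2} + g = g + g^{2}$)
$L{\left(t \right)} = - \frac{7}{5}$ ($L{\left(t \right)} = \frac{-6 + 5}{\frac{5}{7}} = \left(-1\right) \frac{7}{5} = - \frac{7}{5}$)
$r = -3775$ ($r = -9 - \left(3876 + 11 \left(1 - 11\right)\right) = -9 - 3766 = -3775$)
$L{\left(U{\left(-2,6 \right)} \right)} r = \left(- \frac{7}{5}\right) \left(-3775\right) = 5285$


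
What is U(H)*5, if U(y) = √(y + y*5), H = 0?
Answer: 0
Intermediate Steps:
U(y) = √6*√y (U(y) = √(y + 5*y) = √(6*y) = √6*√y)
U(H)*5 = (√6*√0)*5 = (√6*0)*5 = 0*5 = 0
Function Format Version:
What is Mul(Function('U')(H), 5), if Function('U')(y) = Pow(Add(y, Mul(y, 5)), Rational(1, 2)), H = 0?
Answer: 0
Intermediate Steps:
Function('U')(y) = Mul(Pow(6, Rational(1, 2)), Pow(y, Rational(1, 2))) (Function('U')(y) = Pow(Add(y, Mul(5, y)), Rational(1, 2)) = Pow(Mul(6, y), Rational(1, 2)) = Mul(Pow(6, Rational(1, 2)), Pow(y, Rational(1, 2))))
Mul(Function('U')(H), 5) = Mul(Mul(Pow(6, Rational(1, 2)), Pow(0, Rational(1, 2))), 5) = Mul(Mul(Pow(6, Rational(1, 2)), 0), 5) = Mul(0, 5) = 0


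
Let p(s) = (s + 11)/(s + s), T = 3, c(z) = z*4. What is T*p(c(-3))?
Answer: ⅛ ≈ 0.12500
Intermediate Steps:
c(z) = 4*z
p(s) = (11 + s)/(2*s) (p(s) = (11 + s)/((2*s)) = (11 + s)*(1/(2*s)) = (11 + s)/(2*s))
T*p(c(-3)) = 3*((11 + 4*(-3))/(2*((4*(-3))))) = 3*((½)*(11 - 12)/(-12)) = 3*((½)*(-1/12)*(-1)) = 3*(1/24) = ⅛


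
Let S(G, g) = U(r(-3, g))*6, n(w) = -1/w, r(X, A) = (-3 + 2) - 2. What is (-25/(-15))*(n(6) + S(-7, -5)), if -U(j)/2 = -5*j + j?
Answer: -4325/18 ≈ -240.28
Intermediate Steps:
r(X, A) = -3 (r(X, A) = -1 - 2 = -3)
U(j) = 8*j (U(j) = -2*(-5*j + j) = -(-8)*j = 8*j)
S(G, g) = -144 (S(G, g) = (8*(-3))*6 = -24*6 = -144)
(-25/(-15))*(n(6) + S(-7, -5)) = (-25/(-15))*(-1/6 - 144) = (-25*(-1/15))*(-1*⅙ - 144) = 5*(-⅙ - 144)/3 = (5/3)*(-865/6) = -4325/18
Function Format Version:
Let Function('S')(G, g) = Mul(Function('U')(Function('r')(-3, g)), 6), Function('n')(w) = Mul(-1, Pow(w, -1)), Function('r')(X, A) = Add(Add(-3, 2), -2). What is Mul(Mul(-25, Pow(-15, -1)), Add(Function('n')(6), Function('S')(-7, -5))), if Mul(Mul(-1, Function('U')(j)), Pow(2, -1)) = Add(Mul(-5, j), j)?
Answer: Rational(-4325, 18) ≈ -240.28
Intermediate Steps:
Function('r')(X, A) = -3 (Function('r')(X, A) = Add(-1, -2) = -3)
Function('U')(j) = Mul(8, j) (Function('U')(j) = Mul(-2, Add(Mul(-5, j), j)) = Mul(-2, Mul(-4, j)) = Mul(8, j))
Function('S')(G, g) = -144 (Function('S')(G, g) = Mul(Mul(8, -3), 6) = Mul(-24, 6) = -144)
Mul(Mul(-25, Pow(-15, -1)), Add(Function('n')(6), Function('S')(-7, -5))) = Mul(Mul(-25, Pow(-15, -1)), Add(Mul(-1, Pow(6, -1)), -144)) = Mul(Mul(-25, Rational(-1, 15)), Add(Mul(-1, Rational(1, 6)), -144)) = Mul(Rational(5, 3), Add(Rational(-1, 6), -144)) = Mul(Rational(5, 3), Rational(-865, 6)) = Rational(-4325, 18)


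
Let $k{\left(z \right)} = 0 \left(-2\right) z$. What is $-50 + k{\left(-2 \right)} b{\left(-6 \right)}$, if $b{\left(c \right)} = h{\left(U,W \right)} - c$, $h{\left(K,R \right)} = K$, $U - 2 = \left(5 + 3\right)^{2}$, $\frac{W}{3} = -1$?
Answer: $-50$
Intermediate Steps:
$W = -3$ ($W = 3 \left(-1\right) = -3$)
$k{\left(z \right)} = 0$ ($k{\left(z \right)} = 0 z = 0$)
$U = 66$ ($U = 2 + \left(5 + 3\right)^{2} = 2 + 8^{2} = 2 + 64 = 66$)
$b{\left(c \right)} = 66 - c$
$-50 + k{\left(-2 \right)} b{\left(-6 \right)} = -50 + 0 \left(66 - -6\right) = -50 + 0 \left(66 + 6\right) = -50 + 0 \cdot 72 = -50 + 0 = -50$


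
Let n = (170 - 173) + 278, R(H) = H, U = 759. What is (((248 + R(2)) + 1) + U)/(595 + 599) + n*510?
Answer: 83729755/597 ≈ 1.4025e+5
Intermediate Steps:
n = 275 (n = -3 + 278 = 275)
(((248 + R(2)) + 1) + U)/(595 + 599) + n*510 = (((248 + 2) + 1) + 759)/(595 + 599) + 275*510 = ((250 + 1) + 759)/1194 + 140250 = (251 + 759)*(1/1194) + 140250 = 1010*(1/1194) + 140250 = 505/597 + 140250 = 83729755/597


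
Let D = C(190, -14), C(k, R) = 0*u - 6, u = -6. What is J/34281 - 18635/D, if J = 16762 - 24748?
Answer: 70975391/22854 ≈ 3105.6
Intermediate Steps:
C(k, R) = -6 (C(k, R) = 0*(-6) - 6 = 0 - 6 = -6)
D = -6
J = -7986
J/34281 - 18635/D = -7986/34281 - 18635/(-6) = -7986*1/34281 - 18635*(-⅙) = -2662/11427 + 18635/6 = 70975391/22854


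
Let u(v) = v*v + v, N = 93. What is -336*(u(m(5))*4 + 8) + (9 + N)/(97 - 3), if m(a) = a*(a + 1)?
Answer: -58872525/47 ≈ -1.2526e+6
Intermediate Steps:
m(a) = a*(1 + a)
u(v) = v + v² (u(v) = v² + v = v + v²)
-336*(u(m(5))*4 + 8) + (9 + N)/(97 - 3) = -336*(((5*(1 + 5))*(1 + 5*(1 + 5)))*4 + 8) + (9 + 93)/(97 - 3) = -336*(((5*6)*(1 + 5*6))*4 + 8) + 102/94 = -336*((30*(1 + 30))*4 + 8) + 102*(1/94) = -336*((30*31)*4 + 8) + 51/47 = -336*(930*4 + 8) + 51/47 = -336*(3720 + 8) + 51/47 = -336*3728 + 51/47 = -1252608 + 51/47 = -58872525/47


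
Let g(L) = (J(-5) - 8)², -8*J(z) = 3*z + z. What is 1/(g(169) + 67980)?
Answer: 4/272041 ≈ 1.4704e-5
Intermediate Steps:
J(z) = -z/2 (J(z) = -(3*z + z)/8 = -z/2)
g(L) = 121/4 (g(L) = (-½*(-5) - 8)² = (5/2 - 8)² = (-11/2)² = 121/4)
1/(g(169) + 67980) = 1/(121/4 + 67980) = 1/(272041/4) = 4/272041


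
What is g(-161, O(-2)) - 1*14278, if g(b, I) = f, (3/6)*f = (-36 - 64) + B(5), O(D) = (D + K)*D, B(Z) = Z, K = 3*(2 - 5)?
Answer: -14468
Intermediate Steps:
K = -9 (K = 3*(-3) = -9)
O(D) = D*(-9 + D) (O(D) = (D - 9)*D = (-9 + D)*D = D*(-9 + D))
f = -190 (f = 2*((-36 - 64) + 5) = 2*(-100 + 5) = 2*(-95) = -190)
g(b, I) = -190
g(-161, O(-2)) - 1*14278 = -190 - 1*14278 = -190 - 14278 = -14468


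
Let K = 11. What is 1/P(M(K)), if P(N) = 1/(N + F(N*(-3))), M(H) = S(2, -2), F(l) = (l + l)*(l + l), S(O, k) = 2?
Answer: 146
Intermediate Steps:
F(l) = 4*l² (F(l) = (2*l)*(2*l) = 4*l²)
M(H) = 2
P(N) = 1/(N + 36*N²) (P(N) = 1/(N + 4*(N*(-3))²) = 1/(N + 4*(-3*N)²) = 1/(N + 4*(9*N²)) = 1/(N + 36*N²))
1/P(M(K)) = 1/(1/(2*(1 + 36*2))) = 1/(1/(2*(1 + 72))) = 1/((½)/73) = 1/((½)*(1/73)) = 1/(1/146) = 146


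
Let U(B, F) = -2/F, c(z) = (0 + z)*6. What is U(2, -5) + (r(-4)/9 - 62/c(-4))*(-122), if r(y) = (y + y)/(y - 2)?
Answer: -89867/270 ≈ -332.84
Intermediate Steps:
r(y) = 2*y/(-2 + y) (r(y) = (2*y)/(-2 + y) = 2*y/(-2 + y))
c(z) = 6*z (c(z) = z*6 = 6*z)
U(2, -5) + (r(-4)/9 - 62/c(-4))*(-122) = -2/(-5) + ((2*(-4)/(-2 - 4))/9 - 62/(6*(-4)))*(-122) = -2*(-1/5) + ((2*(-4)/(-6))*(1/9) - 62/(-24))*(-122) = 2/5 + ((2*(-4)*(-1/6))*(1/9) - 62*(-1/24))*(-122) = 2/5 + ((4/3)*(1/9) + 31/12)*(-122) = 2/5 + (4/27 + 31/12)*(-122) = 2/5 + (295/108)*(-122) = 2/5 - 17995/54 = -89867/270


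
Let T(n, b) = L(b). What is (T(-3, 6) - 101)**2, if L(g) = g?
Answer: 9025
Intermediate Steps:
T(n, b) = b
(T(-3, 6) - 101)**2 = (6 - 101)**2 = (-95)**2 = 9025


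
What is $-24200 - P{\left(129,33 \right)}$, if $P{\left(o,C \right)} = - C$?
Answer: $-24167$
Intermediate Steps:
$-24200 - P{\left(129,33 \right)} = -24200 - \left(-1\right) 33 = -24200 - -33 = -24200 + 33 = -24167$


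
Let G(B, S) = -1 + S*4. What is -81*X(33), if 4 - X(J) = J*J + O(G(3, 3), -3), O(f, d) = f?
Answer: 88776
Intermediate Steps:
G(B, S) = -1 + 4*S
X(J) = -7 - J² (X(J) = 4 - (J*J + (-1 + 4*3)) = 4 - (J² + (-1 + 12)) = 4 - (J² + 11) = 4 - (11 + J²) = 4 + (-11 - J²) = -7 - J²)
-81*X(33) = -81*(-7 - 1*33²) = -81*(-7 - 1*1089) = -81*(-7 - 1089) = -81*(-1096) = 88776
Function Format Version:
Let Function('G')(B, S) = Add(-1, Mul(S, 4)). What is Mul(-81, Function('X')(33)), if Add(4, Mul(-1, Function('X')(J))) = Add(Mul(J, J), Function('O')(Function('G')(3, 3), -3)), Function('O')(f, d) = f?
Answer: 88776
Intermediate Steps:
Function('G')(B, S) = Add(-1, Mul(4, S))
Function('X')(J) = Add(-7, Mul(-1, Pow(J, 2))) (Function('X')(J) = Add(4, Mul(-1, Add(Mul(J, J), Add(-1, Mul(4, 3))))) = Add(4, Mul(-1, Add(Pow(J, 2), Add(-1, 12)))) = Add(4, Mul(-1, Add(Pow(J, 2), 11))) = Add(4, Mul(-1, Add(11, Pow(J, 2)))) = Add(4, Add(-11, Mul(-1, Pow(J, 2)))) = Add(-7, Mul(-1, Pow(J, 2))))
Mul(-81, Function('X')(33)) = Mul(-81, Add(-7, Mul(-1, Pow(33, 2)))) = Mul(-81, Add(-7, Mul(-1, 1089))) = Mul(-81, Add(-7, -1089)) = Mul(-81, -1096) = 88776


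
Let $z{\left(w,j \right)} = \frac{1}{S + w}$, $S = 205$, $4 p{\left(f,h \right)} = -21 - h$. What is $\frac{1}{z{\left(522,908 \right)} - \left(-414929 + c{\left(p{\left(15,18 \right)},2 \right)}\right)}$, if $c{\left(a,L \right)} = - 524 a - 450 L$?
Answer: $\frac{727}{298593441} \approx 2.4348 \cdot 10^{-6}$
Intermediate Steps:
$p{\left(f,h \right)} = - \frac{21}{4} - \frac{h}{4}$ ($p{\left(f,h \right)} = \frac{-21 - h}{4} = - \frac{21}{4} - \frac{h}{4}$)
$z{\left(w,j \right)} = \frac{1}{205 + w}$
$\frac{1}{z{\left(522,908 \right)} - \left(-414929 + c{\left(p{\left(15,18 \right)},2 \right)}\right)} = \frac{1}{\frac{1}{205 + 522} - \left(-414929 - 900 - 524 \left(- \frac{21}{4} - \frac{9}{2}\right)\right)} = \frac{1}{\frac{1}{727} + \left(414929 - \left(- 524 \left(- \frac{21}{4} - \frac{9}{2}\right) - 900\right)\right)} = \frac{1}{\frac{1}{727} + \left(414929 - \left(\left(-524\right) \left(- \frac{39}{4}\right) - 900\right)\right)} = \frac{1}{\frac{1}{727} + \left(414929 - \left(5109 - 900\right)\right)} = \frac{1}{\frac{1}{727} + \left(414929 - 4209\right)} = \frac{1}{\frac{1}{727} + 410720} = \frac{1}{\frac{298593441}{727}} = \frac{727}{298593441}$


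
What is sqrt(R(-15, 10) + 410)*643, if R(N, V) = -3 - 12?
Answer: 643*sqrt(395) ≈ 12779.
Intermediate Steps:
R(N, V) = -15
sqrt(R(-15, 10) + 410)*643 = sqrt(-15 + 410)*643 = sqrt(395)*643 = 643*sqrt(395)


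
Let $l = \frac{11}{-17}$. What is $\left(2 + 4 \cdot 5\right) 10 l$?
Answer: $- \frac{2420}{17} \approx -142.35$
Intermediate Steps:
$l = - \frac{11}{17}$ ($l = 11 \left(- \frac{1}{17}\right) = - \frac{11}{17} \approx -0.64706$)
$\left(2 + 4 \cdot 5\right) 10 l = \left(2 + 4 \cdot 5\right) 10 \left(- \frac{11}{17}\right) = \left(2 + 20\right) 10 \left(- \frac{11}{17}\right) = 22 \cdot 10 \left(- \frac{11}{17}\right) = 220 \left(- \frac{11}{17}\right) = - \frac{2420}{17}$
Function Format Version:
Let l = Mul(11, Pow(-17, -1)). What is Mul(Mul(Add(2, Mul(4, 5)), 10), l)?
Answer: Rational(-2420, 17) ≈ -142.35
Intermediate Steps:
l = Rational(-11, 17) (l = Mul(11, Rational(-1, 17)) = Rational(-11, 17) ≈ -0.64706)
Mul(Mul(Add(2, Mul(4, 5)), 10), l) = Mul(Mul(Add(2, Mul(4, 5)), 10), Rational(-11, 17)) = Mul(Mul(Add(2, 20), 10), Rational(-11, 17)) = Mul(Mul(22, 10), Rational(-11, 17)) = Mul(220, Rational(-11, 17)) = Rational(-2420, 17)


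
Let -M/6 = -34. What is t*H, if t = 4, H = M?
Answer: 816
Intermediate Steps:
M = 204 (M = -6*(-34) = 204)
H = 204
t*H = 4*204 = 816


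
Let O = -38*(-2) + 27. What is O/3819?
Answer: 103/3819 ≈ 0.026970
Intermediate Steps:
O = 103 (O = 76 + 27 = 103)
O/3819 = 103/3819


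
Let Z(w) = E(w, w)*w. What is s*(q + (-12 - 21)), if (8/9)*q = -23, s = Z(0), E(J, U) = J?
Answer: 0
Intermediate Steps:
Z(w) = w² (Z(w) = w*w = w²)
s = 0 (s = 0² = 0)
q = -207/8 (q = (9/8)*(-23) = -207/8 ≈ -25.875)
s*(q + (-12 - 21)) = 0*(-207/8 + (-12 - 21)) = 0*(-207/8 - 33) = 0*(-471/8) = 0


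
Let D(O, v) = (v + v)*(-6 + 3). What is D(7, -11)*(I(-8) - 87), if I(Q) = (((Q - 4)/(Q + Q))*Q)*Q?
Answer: -2574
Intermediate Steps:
D(O, v) = -6*v (D(O, v) = (2*v)*(-3) = -6*v)
I(Q) = Q*(-2 + Q/2) (I(Q) = (((-4 + Q)/((2*Q)))*Q)*Q = (((-4 + Q)*(1/(2*Q)))*Q)*Q = (((-4 + Q)/(2*Q))*Q)*Q = (-2 + Q/2)*Q = Q*(-2 + Q/2))
D(7, -11)*(I(-8) - 87) = (-6*(-11))*((½)*(-8)*(-4 - 8) - 87) = 66*((½)*(-8)*(-12) - 87) = 66*(48 - 87) = 66*(-39) = -2574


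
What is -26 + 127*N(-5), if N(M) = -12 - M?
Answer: -915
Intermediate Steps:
-26 + 127*N(-5) = -26 + 127*(-12 - 1*(-5)) = -26 + 127*(-12 + 5) = -26 + 127*(-7) = -26 - 889 = -915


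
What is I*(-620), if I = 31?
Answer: -19220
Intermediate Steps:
I*(-620) = 31*(-620) = -19220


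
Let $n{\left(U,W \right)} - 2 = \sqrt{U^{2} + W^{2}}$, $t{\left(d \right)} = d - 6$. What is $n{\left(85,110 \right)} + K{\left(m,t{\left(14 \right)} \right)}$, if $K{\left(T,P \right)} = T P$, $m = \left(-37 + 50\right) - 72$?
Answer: $-470 + 5 \sqrt{773} \approx -330.99$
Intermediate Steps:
$m = -59$ ($m = 13 - 72 = -59$)
$t{\left(d \right)} = -6 + d$ ($t{\left(d \right)} = d - 6 = -6 + d$)
$K{\left(T,P \right)} = P T$
$n{\left(U,W \right)} = 2 + \sqrt{U^{2} + W^{2}}$
$n{\left(85,110 \right)} + K{\left(m,t{\left(14 \right)} \right)} = \left(2 + \sqrt{85^{2} + 110^{2}}\right) + \left(-6 + 14\right) \left(-59\right) = \left(2 + \sqrt{7225 + 12100}\right) + 8 \left(-59\right) = \left(2 + \sqrt{19325}\right) - 472 = \left(2 + 5 \sqrt{773}\right) - 472 = -470 + 5 \sqrt{773}$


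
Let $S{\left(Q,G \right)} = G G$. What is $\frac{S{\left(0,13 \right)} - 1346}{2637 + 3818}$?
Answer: $- \frac{1177}{6455} \approx -0.18234$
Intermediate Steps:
$S{\left(Q,G \right)} = G^{2}$
$\frac{S{\left(0,13 \right)} - 1346}{2637 + 3818} = \frac{13^{2} - 1346}{2637 + 3818} = \frac{169 - 1346}{6455} = \left(-1177\right) \frac{1}{6455} = - \frac{1177}{6455}$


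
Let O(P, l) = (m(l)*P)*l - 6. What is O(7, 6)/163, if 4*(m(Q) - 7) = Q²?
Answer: 666/163 ≈ 4.0859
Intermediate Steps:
m(Q) = 7 + Q²/4
O(P, l) = -6 + P*l*(7 + l²/4) (O(P, l) = ((7 + l²/4)*P)*l - 6 = (P*(7 + l²/4))*l - 6 = P*l*(7 + l²/4) - 6 = -6 + P*l*(7 + l²/4))
O(7, 6)/163 = (-6 + (¼)*7*6*(28 + 6²))/163 = (-6 + (¼)*7*6*(28 + 36))*(1/163) = (-6 + (¼)*7*6*64)*(1/163) = (-6 + 672)*(1/163) = 666*(1/163) = 666/163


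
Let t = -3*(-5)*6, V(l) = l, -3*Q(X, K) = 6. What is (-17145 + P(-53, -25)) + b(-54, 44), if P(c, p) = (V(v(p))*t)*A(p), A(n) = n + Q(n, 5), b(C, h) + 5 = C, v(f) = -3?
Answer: -9914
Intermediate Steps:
Q(X, K) = -2 (Q(X, K) = -⅓*6 = -2)
b(C, h) = -5 + C
A(n) = -2 + n (A(n) = n - 2 = -2 + n)
t = 90 (t = 15*6 = 90)
P(c, p) = 540 - 270*p (P(c, p) = (-3*90)*(-2 + p) = -270*(-2 + p) = 540 - 270*p)
(-17145 + P(-53, -25)) + b(-54, 44) = (-17145 + (540 - 270*(-25))) + (-5 - 54) = (-17145 + (540 + 6750)) - 59 = (-17145 + 7290) - 59 = -9855 - 59 = -9914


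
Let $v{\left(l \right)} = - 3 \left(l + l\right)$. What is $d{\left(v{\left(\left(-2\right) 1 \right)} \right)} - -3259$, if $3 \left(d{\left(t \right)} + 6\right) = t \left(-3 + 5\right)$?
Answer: $3261$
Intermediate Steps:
$v{\left(l \right)} = - 6 l$ ($v{\left(l \right)} = - 3 \cdot 2 l = - 6 l$)
$d{\left(t \right)} = -6 + \frac{2 t}{3}$ ($d{\left(t \right)} = -6 + \frac{t \left(-3 + 5\right)}{3} = -6 + \frac{t 2}{3} = -6 + \frac{2 t}{3}$)
$d{\left(v{\left(\left(-2\right) 1 \right)} \right)} - -3259 = \left(-6 + \frac{2 \left(- 6 \left(\left(-2\right) 1\right)\right)}{3}\right) - -3259 = \left(-6 + \frac{2 \left(\left(-6\right) \left(-2\right)\right)}{3}\right) + 3259 = \left(-6 + \frac{2}{3} \cdot 12\right) + 3259 = \left(-6 + 8\right) + 3259 = 2 + 3259 = 3261$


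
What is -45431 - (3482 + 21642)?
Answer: -70555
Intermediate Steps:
-45431 - (3482 + 21642) = -45431 - 1*25124 = -45431 - 25124 = -70555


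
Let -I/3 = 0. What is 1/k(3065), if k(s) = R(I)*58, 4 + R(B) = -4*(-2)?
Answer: 1/232 ≈ 0.0043103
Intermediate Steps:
I = 0 (I = -3*0 = 0)
R(B) = 4 (R(B) = -4 - 4*(-2) = -4 + 8 = 4)
k(s) = 232 (k(s) = 4*58 = 232)
1/k(3065) = 1/232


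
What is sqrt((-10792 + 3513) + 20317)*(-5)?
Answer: -5*sqrt(13038) ≈ -570.92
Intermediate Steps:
sqrt((-10792 + 3513) + 20317)*(-5) = sqrt(-7279 + 20317)*(-5) = sqrt(13038)*(-5) = -5*sqrt(13038)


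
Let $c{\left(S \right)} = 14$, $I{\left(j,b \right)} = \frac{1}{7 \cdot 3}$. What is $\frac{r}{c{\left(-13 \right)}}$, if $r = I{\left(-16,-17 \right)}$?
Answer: $\frac{1}{294} \approx 0.0034014$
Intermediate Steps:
$I{\left(j,b \right)} = \frac{1}{21}$
$r = \frac{1}{21} \approx 0.047619$
$\frac{r}{c{\left(-13 \right)}} = \frac{1}{21 \cdot 14} = \frac{1}{21} \cdot \frac{1}{14} = \frac{1}{294}$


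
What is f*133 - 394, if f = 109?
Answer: 14103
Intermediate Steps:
f*133 - 394 = 109*133 - 394 = 14497 - 394 = 14103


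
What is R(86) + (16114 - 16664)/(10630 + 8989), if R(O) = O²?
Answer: 145101574/19619 ≈ 7396.0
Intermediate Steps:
R(86) + (16114 - 16664)/(10630 + 8989) = 86² + (16114 - 16664)/(10630 + 8989) = 7396 - 550/19619 = 145101574/19619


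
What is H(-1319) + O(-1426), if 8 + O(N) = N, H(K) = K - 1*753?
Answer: -3506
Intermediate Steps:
H(K) = -753 + K (H(K) = K - 753 = -753 + K)
O(N) = -8 + N
H(-1319) + O(-1426) = (-753 - 1319) + (-8 - 1426) = -2072 - 1434 = -3506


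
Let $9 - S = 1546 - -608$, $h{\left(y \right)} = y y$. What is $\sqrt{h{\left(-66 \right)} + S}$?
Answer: $\sqrt{2211} \approx 47.021$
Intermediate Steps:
$h{\left(y \right)} = y^{2}$
$S = -2145$ ($S = 9 - \left(1546 - -608\right) = 9 - \left(1546 + 608\right) = 9 - 2154 = -2145$)
$\sqrt{h{\left(-66 \right)} + S} = \sqrt{\left(-66\right)^{2} - 2145} = \sqrt{4356 - 2145} = \sqrt{2211}$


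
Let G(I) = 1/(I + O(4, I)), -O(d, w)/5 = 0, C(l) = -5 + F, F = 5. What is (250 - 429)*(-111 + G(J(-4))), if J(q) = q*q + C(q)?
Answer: 317725/16 ≈ 19858.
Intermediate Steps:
C(l) = 0 (C(l) = -5 + 5 = 0)
O(d, w) = 0 (O(d, w) = -5*0 = 0)
J(q) = q² (J(q) = q*q + 0 = q² + 0 = q²)
G(I) = 1/I (G(I) = 1/(I + 0) = 1/I)
(250 - 429)*(-111 + G(J(-4))) = (250 - 429)*(-111 + 1/((-4)²)) = -179*(-111 + 1/16) = -179*(-1775/16) = 317725/16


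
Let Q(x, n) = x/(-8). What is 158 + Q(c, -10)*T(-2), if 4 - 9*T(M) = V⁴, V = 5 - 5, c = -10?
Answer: 1427/9 ≈ 158.56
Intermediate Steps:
Q(x, n) = -x/8 (Q(x, n) = x*(-⅛) = -x/8)
V = 0
T(M) = 4/9 (T(M) = 4/9 - ⅑*0⁴ = 4/9 - ⅑*0 = 4/9 + 0 = 4/9)
158 + Q(c, -10)*T(-2) = 158 - ⅛*(-10)*(4/9) = 158 + (5/4)*(4/9) = 158 + 5/9 = 1427/9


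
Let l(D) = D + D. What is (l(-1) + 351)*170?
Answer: 59330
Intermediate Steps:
l(D) = 2*D
(l(-1) + 351)*170 = (2*(-1) + 351)*170 = (-2 + 351)*170 = 349*170 = 59330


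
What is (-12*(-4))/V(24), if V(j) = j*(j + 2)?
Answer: 1/13 ≈ 0.076923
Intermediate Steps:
V(j) = j*(2 + j)
(-12*(-4))/V(24) = (-12*(-4))/((24*(2 + 24))) = 48/((24*26)) = 48/624 = 48*(1/624) = 1/13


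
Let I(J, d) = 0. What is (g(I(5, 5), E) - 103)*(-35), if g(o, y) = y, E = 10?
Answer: 3255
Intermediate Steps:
(g(I(5, 5), E) - 103)*(-35) = (10 - 103)*(-35) = -93*(-35) = 3255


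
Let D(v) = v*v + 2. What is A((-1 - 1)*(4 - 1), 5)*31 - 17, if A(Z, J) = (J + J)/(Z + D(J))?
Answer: -47/21 ≈ -2.2381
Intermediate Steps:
D(v) = 2 + v² (D(v) = v² + 2 = 2 + v²)
A(Z, J) = 2*J/(2 + Z + J²) (A(Z, J) = (J + J)/(Z + (2 + J²)) = (2*J)/(2 + Z + J²) = 2*J/(2 + Z + J²))
A((-1 - 1)*(4 - 1), 5)*31 - 17 = (2*5/(2 + (-1 - 1)*(4 - 1) + 5²))*31 - 17 = (2*5/(2 - 2*3 + 25))*31 - 17 = (2*5/(2 - 6 + 25))*31 - 17 = (2*5/21)*31 - 17 = (2*5*(1/21))*31 - 17 = (10/21)*31 - 17 = 310/21 - 17 = -47/21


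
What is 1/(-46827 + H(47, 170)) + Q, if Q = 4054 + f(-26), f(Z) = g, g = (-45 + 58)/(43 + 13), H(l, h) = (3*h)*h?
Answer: 9052646357/2232888 ≈ 4054.2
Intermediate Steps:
H(l, h) = 3*h²
g = 13/56 ≈ 0.23214
f(Z) = 13/56
Q = 227037/56 (Q = 4054 + 13/56 = 227037/56 ≈ 4054.2)
1/(-46827 + H(47, 170)) + Q = 1/(-46827 + 3*170²) + 227037/56 = 1/(-46827 + 3*28900) + 227037/56 = 1/(-46827 + 86700) + 227037/56 = 1/39873 + 227037/56 = 9052646357/2232888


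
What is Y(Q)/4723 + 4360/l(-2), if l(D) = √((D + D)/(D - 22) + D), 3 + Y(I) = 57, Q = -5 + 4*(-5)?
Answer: 54/4723 - 4360*I*√66/11 ≈ 0.011433 - 3220.1*I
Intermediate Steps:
Q = -25 (Q = -5 - 20 = -25)
Y(I) = 54 (Y(I) = -3 + 57 = 54)
l(D) = √(D + 2*D/(-22 + D)) (l(D) = √((2*D)/(-22 + D) + D) = √(2*D/(-22 + D) + D) = √(D + 2*D/(-22 + D)))
Y(Q)/4723 + 4360/l(-2) = 54/4723 + 4360/(√(-2*(-20 - 2)/(-22 - 2))) = 54*(1/4723) + 4360/(√(-2*(-22)/(-24))) = 54/4723 + 4360/(√(-2*(-1/24)*(-22))) = 54/4723 + 4360/(√(-11/6)) = 54/4723 + 4360/((I*√66/6)) = 54/4723 + 4360*(-I*√66/11) = 54/4723 - 4360*I*√66/11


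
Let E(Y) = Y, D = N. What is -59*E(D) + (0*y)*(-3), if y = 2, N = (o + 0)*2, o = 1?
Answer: -118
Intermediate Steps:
N = 2 (N = (1 + 0)*2 = 1*2 = 2)
D = 2
-59*E(D) + (0*y)*(-3) = -59*2 + (0*2)*(-3) = -118 + 0*(-3) = -118 + 0 = -118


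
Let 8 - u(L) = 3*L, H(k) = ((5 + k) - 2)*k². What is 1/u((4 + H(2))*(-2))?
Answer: 1/152 ≈ 0.0065789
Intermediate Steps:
H(k) = k²*(3 + k) (H(k) = (3 + k)*k² = k²*(3 + k))
u(L) = 8 - 3*L
1/u((4 + H(2))*(-2)) = 1/(8 - 3*(4 + 2²*(3 + 2))*(-2)) = 1/(8 - 3*(4 + 4*5)*(-2)) = 1/(8 - 3*(4 + 20)*(-2)) = 1/(8 - 72*(-2)) = 1/(8 - 3*(-48)) = 1/(8 + 144) = 1/152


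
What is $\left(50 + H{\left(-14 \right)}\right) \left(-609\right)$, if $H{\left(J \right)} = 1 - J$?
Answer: $-39585$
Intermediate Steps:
$\left(50 + H{\left(-14 \right)}\right) \left(-609\right) = \left(50 + \left(1 - -14\right)\right) \left(-609\right) = \left(50 + \left(1 + 14\right)\right) \left(-609\right) = \left(50 + 15\right) \left(-609\right) = 65 \left(-609\right) = -39585$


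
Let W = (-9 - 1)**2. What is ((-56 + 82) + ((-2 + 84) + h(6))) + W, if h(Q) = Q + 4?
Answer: 218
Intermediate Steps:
h(Q) = 4 + Q
W = 100 (W = (-10)**2 = 100)
((-56 + 82) + ((-2 + 84) + h(6))) + W = ((-56 + 82) + ((-2 + 84) + (4 + 6))) + 100 = (26 + (82 + 10)) + 100 = (26 + 92) + 100 = 118 + 100 = 218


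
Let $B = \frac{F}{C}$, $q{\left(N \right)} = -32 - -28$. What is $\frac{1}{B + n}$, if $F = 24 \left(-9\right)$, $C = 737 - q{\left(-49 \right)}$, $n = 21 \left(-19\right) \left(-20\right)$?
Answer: $\frac{247}{1970988} \approx 0.00012532$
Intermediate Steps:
$q{\left(N \right)} = -4$ ($q{\left(N \right)} = -32 + 28 = -4$)
$n = 7980$ ($n = \left(-399\right) \left(-20\right) = 7980$)
$C = 741$ ($C = 737 - -4 = 737 + 4 = 741$)
$F = -216$
$B = - \frac{72}{247}$ ($B = - \frac{216}{741} = \left(-216\right) \frac{1}{741} = - \frac{72}{247} \approx -0.2915$)
$\frac{1}{B + n} = \frac{1}{- \frac{72}{247} + 7980} = \frac{1}{\frac{1970988}{247}} = \frac{247}{1970988}$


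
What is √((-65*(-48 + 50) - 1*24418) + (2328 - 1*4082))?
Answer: I*√26302 ≈ 162.18*I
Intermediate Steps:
√((-65*(-48 + 50) - 1*24418) + (2328 - 1*4082)) = √((-65*2 - 24418) + (2328 - 4082)) = √((-130 - 24418) - 1754) = √(-24548 - 1754) = √(-26302) = I*√26302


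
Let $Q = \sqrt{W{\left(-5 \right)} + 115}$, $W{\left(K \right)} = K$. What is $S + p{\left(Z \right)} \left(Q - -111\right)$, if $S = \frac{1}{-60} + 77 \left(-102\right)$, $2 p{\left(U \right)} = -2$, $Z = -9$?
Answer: $- \frac{477901}{60} - \sqrt{110} \approx -7975.5$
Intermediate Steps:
$p{\left(U \right)} = -1$ ($p{\left(U \right)} = \frac{1}{2} \left(-2\right) = -1$)
$Q = \sqrt{110}$ ($Q = \sqrt{-5 + 115} = \sqrt{110} \approx 10.488$)
$S = - \frac{471241}{60}$ ($S = - \frac{1}{60} - 7854 = - \frac{471241}{60} \approx -7854.0$)
$S + p{\left(Z \right)} \left(Q - -111\right) = - \frac{471241}{60} - \left(\sqrt{110} - -111\right) = - \frac{471241}{60} - \left(\sqrt{110} + 111\right) = - \frac{471241}{60} - \left(111 + \sqrt{110}\right) = - \frac{477901}{60} - \sqrt{110}$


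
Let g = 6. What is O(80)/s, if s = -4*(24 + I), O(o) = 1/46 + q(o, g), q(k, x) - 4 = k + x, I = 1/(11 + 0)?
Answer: -45551/48760 ≈ -0.93419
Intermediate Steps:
I = 1/11 ≈ 0.090909
q(k, x) = 4 + k + x (q(k, x) = 4 + (k + x) = 4 + k + x)
O(o) = 461/46 + o (O(o) = 1/46 + (4 + o + 6) = 1/46 + (10 + o) = 461/46 + o)
s = -1060/11 (s = -4*(24 + 1/11) = -4*265/11 = -1060/11 ≈ -96.364)
O(80)/s = (461/46 + 80)/(-1060/11) = (4141/46)*(-11/1060) = -45551/48760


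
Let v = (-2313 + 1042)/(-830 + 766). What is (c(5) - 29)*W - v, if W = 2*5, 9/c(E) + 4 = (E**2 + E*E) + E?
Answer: -335207/1088 ≈ -308.09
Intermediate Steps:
c(E) = 9/(-4 + E + 2*E**2) (c(E) = 9/(-4 + ((E**2 + E*E) + E)) = 9/(-4 + ((E**2 + E**2) + E)) = 9/(-4 + (2*E**2 + E)) = 9/(-4 + (E + 2*E**2)) = 9/(-4 + E + 2*E**2))
W = 10
v = 1271/64 (v = -1271/(-64) = -1271*(-1/64) = 1271/64 ≈ 19.859)
(c(5) - 29)*W - v = (9/(-4 + 5 + 2*5**2) - 29)*10 - 1*1271/64 = (9/(-4 + 5 + 2*25) - 29)*10 - 1271/64 = (9/(-4 + 5 + 50) - 29)*10 - 1271/64 = (9/51 - 29)*10 - 1271/64 = (9*(1/51) - 29)*10 - 1271/64 = (3/17 - 29)*10 - 1271/64 = -490/17*10 - 1271/64 = -4900/17 - 1271/64 = -335207/1088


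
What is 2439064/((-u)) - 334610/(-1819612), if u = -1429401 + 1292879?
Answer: 1120957937397/62104267366 ≈ 18.050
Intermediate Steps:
u = -136522
2439064/((-u)) - 334610/(-1819612) = 2439064/((-1*(-136522))) - 334610/(-1819612) = 2439064/136522 - 334610*(-1/1819612) = 2439064*(1/136522) + 167305/909806 = 1219532/68261 + 167305/909806 = 1120957937397/62104267366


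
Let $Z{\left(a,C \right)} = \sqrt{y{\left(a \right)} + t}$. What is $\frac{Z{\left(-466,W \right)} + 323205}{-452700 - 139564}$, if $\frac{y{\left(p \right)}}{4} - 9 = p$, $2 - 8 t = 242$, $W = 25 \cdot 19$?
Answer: $- \frac{323205}{592264} - \frac{i \sqrt{1858}}{592264} \approx -0.54571 - 7.2779 \cdot 10^{-5} i$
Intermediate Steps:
$W = 475$
$t = -30$ ($t = \frac{1}{4} - \frac{121}{4} = -30$)
$y{\left(p \right)} = 36 + 4 p$
$Z{\left(a,C \right)} = \sqrt{6 + 4 a}$ ($Z{\left(a,C \right)} = \sqrt{\left(36 + 4 a\right) - 30} = \sqrt{6 + 4 a}$)
$\frac{Z{\left(-466,W \right)} + 323205}{-452700 - 139564} = \frac{\sqrt{6 + 4 \left(-466\right)} + 323205}{-452700 - 139564} = \frac{\sqrt{6 - 1864} + 323205}{-592264} = \left(\sqrt{-1858} + 323205\right) \left(- \frac{1}{592264}\right) = \left(i \sqrt{1858} + 323205\right) \left(- \frac{1}{592264}\right) = \left(323205 + i \sqrt{1858}\right) \left(- \frac{1}{592264}\right) = - \frac{323205}{592264} - \frac{i \sqrt{1858}}{592264}$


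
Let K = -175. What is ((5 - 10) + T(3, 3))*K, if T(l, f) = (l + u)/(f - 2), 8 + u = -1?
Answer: 1925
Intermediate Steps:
u = -9 (u = -8 - 1 = -9)
T(l, f) = (-9 + l)/(-2 + f) (T(l, f) = (l - 9)/(f - 2) = (-9 + l)/(-2 + f))
((5 - 10) + T(3, 3))*K = ((5 - 10) + (-9 + 3)/(-2 + 3))*(-175) = (-5 - 6/1)*(-175) = (-5 + 1*(-6))*(-175) = (-5 - 6)*(-175) = -11*(-175) = 1925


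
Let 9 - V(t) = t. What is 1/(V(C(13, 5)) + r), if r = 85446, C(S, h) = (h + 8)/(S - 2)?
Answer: 11/939992 ≈ 1.1702e-5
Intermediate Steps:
C(S, h) = (8 + h)/(-2 + S)
V(t) = 9 - t
1/(V(C(13, 5)) + r) = 1/((9 - (8 + 5)/(-2 + 13)) + 85446) = 1/((9 - 13/11) + 85446) = 1/(86/11 + 85446) = 1/(939992/11) = 11/939992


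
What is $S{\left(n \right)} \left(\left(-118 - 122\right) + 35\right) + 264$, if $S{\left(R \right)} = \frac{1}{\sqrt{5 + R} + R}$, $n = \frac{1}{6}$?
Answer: $\frac{10014}{37} - \frac{246 \sqrt{186}}{37} \approx 179.97$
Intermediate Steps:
$n = \frac{1}{6} \approx 0.16667$
$S{\left(R \right)} = \frac{1}{R + \sqrt{5 + R}}$
$S{\left(n \right)} \left(\left(-118 - 122\right) + 35\right) + 264 = \frac{\left(-118 - 122\right) + 35}{\frac{1}{6} + \sqrt{5 + \frac{1}{6}}} + 264 = \frac{-240 + 35}{\frac{1}{6} + \sqrt{\frac{31}{6}}} + 264 = \frac{1}{\frac{1}{6} + \frac{\sqrt{186}}{6}} \left(-205\right) + 264 = - \frac{205}{\frac{1}{6} + \frac{\sqrt{186}}{6}} + 264 = 264 - \frac{205}{\frac{1}{6} + \frac{\sqrt{186}}{6}}$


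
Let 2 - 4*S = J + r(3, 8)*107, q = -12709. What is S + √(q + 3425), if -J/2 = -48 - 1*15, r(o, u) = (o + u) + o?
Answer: -811/2 + 2*I*√2321 ≈ -405.5 + 96.354*I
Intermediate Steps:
r(o, u) = u + 2*o
J = 126 (J = -2*(-48 - 1*15) = -2*(-48 - 15) = -2*(-63) = 126)
S = -811/2 (S = ½ - (126 + (8 + 2*3)*107)/4 = ½ - (126 + (8 + 6)*107)/4 = ½ - (126 + 14*107)/4 = ½ - (126 + 1498)/4 = ½ - ¼*1624 = ½ - 406 = -811/2 ≈ -405.50)
S + √(q + 3425) = -811/2 + √(-12709 + 3425) = -811/2 + √(-9284) = -811/2 + 2*I*√2321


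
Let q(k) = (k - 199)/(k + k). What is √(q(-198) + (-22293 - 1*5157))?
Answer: I*√119567833/66 ≈ 165.68*I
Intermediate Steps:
q(k) = (-199 + k)/(2*k) (q(k) = (-199 + k)/((2*k)) = (-199 + k)*(1/(2*k)) = (-199 + k)/(2*k))
√(q(-198) + (-22293 - 1*5157)) = √((½)*(-199 - 198)/(-198) + (-22293 - 1*5157)) = √((½)*(-1/198)*(-397) + (-22293 - 5157)) = √(397/396 - 27450) = √(-10869803/396) = I*√119567833/66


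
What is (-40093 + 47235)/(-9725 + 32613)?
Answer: 3571/11444 ≈ 0.31204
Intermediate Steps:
(-40093 + 47235)/(-9725 + 32613) = 7142/22888 = 7142*(1/22888) = 3571/11444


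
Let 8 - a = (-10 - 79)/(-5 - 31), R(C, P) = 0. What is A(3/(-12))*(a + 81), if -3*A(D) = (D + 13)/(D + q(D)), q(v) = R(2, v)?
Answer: 52955/36 ≈ 1471.0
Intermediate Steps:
q(v) = 0
A(D) = -(13 + D)/(3*D) (A(D) = -(D + 13)/(3*(D + 0)) = -(13 + D)/(3*D))
a = 199/36 (a = 8 - (-10 - 79)/(-5 - 31) = 8 - (-89)/(-36) = 8 - (-89)*(-1)/36 = 8 - 1*89/36 = 8 - 89/36 = 199/36 ≈ 5.5278)
A(3/(-12))*(a + 81) = ((-13 - 3/(-12))/(3*((3/(-12)))))*(199/36 + 81) = ((-13 - 3*(-1)/12)/(3*((3*(-1/12)))))*(3115/36) = ((-13 - 1*(-¼))/(3*(-¼)))*(3115/36) = ((⅓)*(-4)*(-13 + ¼))*(3115/36) = ((⅓)*(-4)*(-51/4))*(3115/36) = 17*(3115/36) = 52955/36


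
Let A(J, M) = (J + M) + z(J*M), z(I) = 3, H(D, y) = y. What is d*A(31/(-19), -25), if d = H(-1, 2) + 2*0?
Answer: -898/19 ≈ -47.263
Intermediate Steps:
A(J, M) = 3 + J + M (A(J, M) = (J + M) + 3 = 3 + J + M)
d = 2 (d = 2 + 2*0 = 2 + 0 = 2)
d*A(31/(-19), -25) = 2*(3 + 31/(-19) - 25) = 2*(3 + 31*(-1/19) - 25) = 2*(3 - 31/19 - 25) = 2*(-449/19) = -898/19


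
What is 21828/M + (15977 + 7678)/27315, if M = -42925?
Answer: 1643761/4598025 ≈ 0.35749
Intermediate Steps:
21828/M + (15977 + 7678)/27315 = 21828/(-42925) + (15977 + 7678)/27315 = 21828*(-1/42925) + 23655*(1/27315) = -1284/2525 + 1577/1821 = 1643761/4598025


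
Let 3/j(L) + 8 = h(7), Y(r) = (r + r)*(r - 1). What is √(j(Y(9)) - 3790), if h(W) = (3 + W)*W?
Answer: I*√14568574/62 ≈ 61.563*I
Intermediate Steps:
Y(r) = 2*r*(-1 + r) (Y(r) = (2*r)*(-1 + r) = 2*r*(-1 + r))
h(W) = W*(3 + W)
j(L) = 3/62 (j(L) = 3/(-8 + 7*(3 + 7)) = 3/(-8 + 7*10) = 3/(-8 + 70) = 3/62)
√(j(Y(9)) - 3790) = √(3/62 - 3790) = √(-234977/62) = I*√14568574/62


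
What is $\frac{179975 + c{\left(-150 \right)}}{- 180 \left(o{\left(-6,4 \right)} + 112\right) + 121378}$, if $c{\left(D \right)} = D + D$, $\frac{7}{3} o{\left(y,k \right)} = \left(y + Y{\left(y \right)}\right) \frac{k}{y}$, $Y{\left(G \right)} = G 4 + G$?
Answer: $\frac{1257725}{695566} \approx 1.8082$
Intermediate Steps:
$Y{\left(G \right)} = 5 G$ ($Y{\left(G \right)} = 4 G + G = 5 G$)
$o{\left(y,k \right)} = \frac{18 k}{7}$ ($o{\left(y,k \right)} = \frac{3 \left(y + 5 y\right) \frac{k}{y}}{7} = \frac{3 \cdot 6 y \frac{k}{y}}{7} = \frac{3 \cdot 6 k}{7} = \frac{18 k}{7}$)
$c{\left(D \right)} = 2 D$
$\frac{179975 + c{\left(-150 \right)}}{- 180 \left(o{\left(-6,4 \right)} + 112\right) + 121378} = \frac{179975 + 2 \left(-150\right)}{- 180 \left(\frac{18}{7} \cdot 4 + 112\right) + 121378} = \frac{179975 - 300}{- 180 \left(\frac{72}{7} + 112\right) + 121378} = \frac{179675}{\left(-180\right) \frac{856}{7} + 121378} = \frac{179675}{- \frac{154080}{7} + 121378} = \frac{179675}{\frac{695566}{7}} = 179675 \cdot \frac{7}{695566} = \frac{1257725}{695566}$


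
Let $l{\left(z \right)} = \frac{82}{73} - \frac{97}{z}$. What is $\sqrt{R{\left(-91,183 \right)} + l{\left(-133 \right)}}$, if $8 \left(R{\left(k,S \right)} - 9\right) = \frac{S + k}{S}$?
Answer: $\frac{\sqrt{137832907504530}}{3553494} \approx 3.3039$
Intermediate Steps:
$R{\left(k,S \right)} = 9 + \frac{S + k}{8 S}$ ($R{\left(k,S \right)} = 9 + \frac{\left(S + k\right) \frac{1}{S}}{8} = 9 + \frac{\frac{1}{S} \left(S + k\right)}{8} = 9 + \frac{S + k}{8 S}$)
$l{\left(z \right)} = \frac{82}{73} - \frac{97}{z}$ ($l{\left(z \right)} = 82 \cdot \frac{1}{73} - \frac{97}{z} = \frac{82}{73} - \frac{97}{z}$)
$\sqrt{R{\left(-91,183 \right)} + l{\left(-133 \right)}} = \sqrt{\frac{-91 + 73 \cdot 183}{8 \cdot 183} + \left(\frac{82}{73} - \frac{97}{-133}\right)} = \sqrt{\frac{1}{8} \cdot \frac{1}{183} \left(-91 + 13359\right) + \left(\frac{82}{73} - - \frac{97}{133}\right)} = \sqrt{\frac{1}{8} \cdot \frac{1}{183} \cdot 13268 + \left(\frac{82}{73} + \frac{97}{133}\right)} = \sqrt{\frac{3317}{366} + \frac{17987}{9709}} = \sqrt{\frac{38787995}{3553494}} = \frac{\sqrt{137832907504530}}{3553494}$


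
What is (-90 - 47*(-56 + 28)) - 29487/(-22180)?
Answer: 27222167/22180 ≈ 1227.3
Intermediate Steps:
(-90 - 47*(-56 + 28)) - 29487/(-22180) = (-90 - 47*(-28)) - 29487*(-1/22180) = (-90 + 1316) + 29487/22180 = 1226 + 29487/22180 = 27222167/22180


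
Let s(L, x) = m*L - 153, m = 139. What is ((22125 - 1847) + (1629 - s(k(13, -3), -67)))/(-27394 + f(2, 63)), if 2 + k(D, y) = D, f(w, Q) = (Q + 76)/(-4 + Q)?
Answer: -1211329/1616107 ≈ -0.74954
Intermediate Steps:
f(w, Q) = (76 + Q)/(-4 + Q)
k(D, y) = -2 + D
s(L, x) = -153 + 139*L (s(L, x) = 139*L - 153 = -153 + 139*L)
((22125 - 1847) + (1629 - s(k(13, -3), -67)))/(-27394 + f(2, 63)) = ((22125 - 1847) + (1629 - (-153 + 139*(-2 + 13))))/(-27394 + (76 + 63)/(-4 + 63)) = (20278 + (1629 - (-153 + 139*11)))/(-27394 + 139/59) = (20278 + (1629 - (-153 + 1529)))/(-27394 + (1/59)*139) = (20278 + (1629 - 1*1376))/(-27394 + 139/59) = (20278 + (1629 - 1376))/(-1616107/59) = (20278 + 253)*(-59/1616107) = 20531*(-59/1616107) = -1211329/1616107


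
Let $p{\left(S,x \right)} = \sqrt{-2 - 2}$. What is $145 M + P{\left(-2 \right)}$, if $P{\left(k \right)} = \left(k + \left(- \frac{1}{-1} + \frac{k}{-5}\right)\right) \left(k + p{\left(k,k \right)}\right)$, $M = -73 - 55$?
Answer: $- \frac{92794}{5} - \frac{6 i}{5} \approx -18559.0 - 1.2 i$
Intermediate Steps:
$M = -128$ ($M = -73 - 55 = -128$)
$p{\left(S,x \right)} = 2 i$ ($p{\left(S,x \right)} = \sqrt{-4} = 2 i$)
$P{\left(k \right)} = \left(1 + \frac{4 k}{5}\right) \left(k + 2 i\right)$ ($P{\left(k \right)} = \left(k + \left(- \frac{1}{-1} + \frac{k}{-5}\right)\right) \left(k + 2 i\right) = \left(k + \left(\left(-1\right) \left(-1\right) + k \left(- \frac{1}{5}\right)\right)\right) \left(k + 2 i\right) = \left(k - \left(-1 + \frac{k}{5}\right)\right) \left(k + 2 i\right) = \left(1 + \frac{4 k}{5}\right) \left(k + 2 i\right)$)
$145 M + P{\left(-2 \right)} = 145 \left(-128\right) + \left(2 i + \frac{4 \left(-2\right)^{2}}{5} + \frac{1}{5} \left(-2\right) \left(5 + 8 i\right)\right) = -18560 + \left(2 i + \frac{4}{5} \cdot 4 - \left(2 + \frac{16 i}{5}\right)\right) = -18560 + \left(2 i + \frac{16}{5} - \left(2 + \frac{16 i}{5}\right)\right) = -18560 + \left(\frac{6}{5} - \frac{6 i}{5}\right) = - \frac{92794}{5} - \frac{6 i}{5}$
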